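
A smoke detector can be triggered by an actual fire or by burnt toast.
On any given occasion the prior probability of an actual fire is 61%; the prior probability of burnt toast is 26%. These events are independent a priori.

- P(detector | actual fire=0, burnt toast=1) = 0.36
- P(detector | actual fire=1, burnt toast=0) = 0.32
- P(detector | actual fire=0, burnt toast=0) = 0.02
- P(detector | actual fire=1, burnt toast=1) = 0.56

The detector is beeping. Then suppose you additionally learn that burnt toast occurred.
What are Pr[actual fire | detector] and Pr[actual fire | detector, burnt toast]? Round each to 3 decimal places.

P(detector) = 0.02×0.39×0.74 + 0.36×0.39×0.26 + 0.32×0.61×0.74 + 0.56×0.61×0.26 = 0.005772 + 0.036504 + 0.144448 + 0.088816 = 0.275540
Of this, 0.233264 comes from 0.144448 + 0.088816 (the actual fire=true cases).
Hence the posterior is 0.233264/0.275540 ≈ 0.847.

Now condition on the additional information:
Numerator (weight on configurations with actual fire): 0.56*0.61 = 0.341600
Normalizer over all consistent configurations: 0.36*0.39 + 0.56*0.61 = 0.482000
Posterior = 0.341600 / 0.482000 ≈ 0.709

Pr[actual fire | detector] ≈ 0.847; Pr[actual fire | detector, burnt toast] ≈ 0.709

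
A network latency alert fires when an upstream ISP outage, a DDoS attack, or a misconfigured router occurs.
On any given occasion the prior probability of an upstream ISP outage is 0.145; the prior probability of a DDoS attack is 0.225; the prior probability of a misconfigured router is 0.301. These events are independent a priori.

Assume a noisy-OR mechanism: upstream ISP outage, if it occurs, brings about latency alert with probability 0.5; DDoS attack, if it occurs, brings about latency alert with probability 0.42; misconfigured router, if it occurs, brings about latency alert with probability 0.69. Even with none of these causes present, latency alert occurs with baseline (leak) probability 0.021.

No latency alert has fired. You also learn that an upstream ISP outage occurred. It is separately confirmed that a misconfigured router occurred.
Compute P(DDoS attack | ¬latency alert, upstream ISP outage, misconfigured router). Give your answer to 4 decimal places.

Under noisy-OR, P(latency alert | causes) = 1 − (1−0.021)·∏(1−qᵢ) over the active causes.
Enumerate both values of DDoS attack and weight by the priors:
  P(¬latency alert | upstream ISP outage, misconfigured router) = 0.151745·0.775 + 0.088012·0.225
        = 0.117602 + 0.019803 = 0.137405
Keeping only the DDoS attack-present terms gives 0.019803, so
  P(DDoS attack | ¬latency alert, upstream ISP outage, misconfigured router) = 0.019803 / 0.137405 ≈ 0.1441

P(DDoS attack | ¬latency alert, upstream ISP outage, misconfigured router) ≈ 0.1441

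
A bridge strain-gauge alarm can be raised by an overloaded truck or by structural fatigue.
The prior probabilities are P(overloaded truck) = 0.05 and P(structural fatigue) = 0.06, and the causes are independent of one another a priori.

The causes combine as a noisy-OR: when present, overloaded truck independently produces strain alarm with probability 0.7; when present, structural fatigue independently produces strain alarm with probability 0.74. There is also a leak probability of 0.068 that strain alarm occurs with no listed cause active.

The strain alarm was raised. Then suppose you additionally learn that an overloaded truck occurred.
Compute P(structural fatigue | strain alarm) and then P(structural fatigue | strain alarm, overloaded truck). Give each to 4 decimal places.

Under noisy-OR, P(strain alarm | causes) = 1 − (1−0.068)·∏(1−qᵢ) over the active causes.
Sum P(strain alarm|·) weighted by the priors over the 4 (overloaded truck, structural fatigue) configurations:
  P(strain alarm) = 0.068·0.95·0.94 + 0.75768·0.95·0.06 + 0.7204·0.05·0.94 + 0.927304·0.05·0.06
        = 0.060724 + 0.043188 + 0.033859 + 0.002782 = 0.140553
Keeping only the structural fatigue-present terms gives 0.045970, so
  P(structural fatigue | strain alarm) = 0.045970 / 0.140553 ≈ 0.3271

Now condition on the additional information:
For the numerator, keep only structural fatigue=true terms: 0.927304×0.06 = 0.055638
Denominator P(strain alarm | overloaded truck): 0.7204×0.94 + 0.927304×0.06 = 0.732814
Posterior = 0.055638 / 0.732814 ≈ 0.0759
The drop from 0.3271 to 0.0759 is the explaining-away (discounting) effect.

P(structural fatigue | strain alarm) ≈ 0.3271; P(structural fatigue | strain alarm, overloaded truck) ≈ 0.0759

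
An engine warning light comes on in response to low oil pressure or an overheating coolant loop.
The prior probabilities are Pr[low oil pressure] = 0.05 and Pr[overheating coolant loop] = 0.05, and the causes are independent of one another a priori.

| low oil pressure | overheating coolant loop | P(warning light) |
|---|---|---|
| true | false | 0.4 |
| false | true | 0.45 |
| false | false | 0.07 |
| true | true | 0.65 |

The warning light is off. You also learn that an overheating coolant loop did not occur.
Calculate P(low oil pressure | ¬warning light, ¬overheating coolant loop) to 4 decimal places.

Weight on low oil pressure=true, given the evidence: 0.6*0.05 = 0.030000
The normalizing constant is 0.93*0.95 + 0.6*0.05 = 0.913500
P(low oil pressure | ¬warning light, ¬overheating coolant loop) = 0.030000/0.913500 ≈ 0.0328

P(low oil pressure | ¬warning light, ¬overheating coolant loop) ≈ 0.0328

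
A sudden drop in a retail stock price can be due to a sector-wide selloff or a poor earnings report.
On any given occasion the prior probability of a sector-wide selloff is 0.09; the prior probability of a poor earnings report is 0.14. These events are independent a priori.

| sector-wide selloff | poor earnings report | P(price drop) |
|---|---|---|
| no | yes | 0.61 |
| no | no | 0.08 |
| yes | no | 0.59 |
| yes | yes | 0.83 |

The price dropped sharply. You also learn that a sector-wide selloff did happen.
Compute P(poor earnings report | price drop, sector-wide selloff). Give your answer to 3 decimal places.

P(poor earnings report | price drop, sector-wide selloff) ≈ 0.186

By total probability over both values of poor earnings report:
  P(price drop | sector-wide selloff) = 0.59*0.86 + 0.83*0.14
        = 0.507400 + 0.116200 = 0.623600
Configurations with poor earnings report contribute 0.116200, so
  P(poor earnings report | price drop, sector-wide selloff) = 0.116200 / 0.623600 ≈ 0.186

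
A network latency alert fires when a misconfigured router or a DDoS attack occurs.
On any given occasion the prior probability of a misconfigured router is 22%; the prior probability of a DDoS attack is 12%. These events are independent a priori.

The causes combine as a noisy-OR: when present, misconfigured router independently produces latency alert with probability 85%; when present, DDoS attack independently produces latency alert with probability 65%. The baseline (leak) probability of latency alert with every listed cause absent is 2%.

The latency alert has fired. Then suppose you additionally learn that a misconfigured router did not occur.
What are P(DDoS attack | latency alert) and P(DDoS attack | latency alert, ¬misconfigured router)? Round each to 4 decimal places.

P(DDoS attack | latency alert) ≈ 0.3261; P(DDoS attack | latency alert, ¬misconfigured router) ≈ 0.8175

Under noisy-OR, P(latency alert | causes) = 1 − (1−0.02)·∏(1−qᵢ) over the active causes.
Sum P(latency alert|·) weighted by the priors over the 4 (misconfigured router, DDoS attack) configurations:
  P(latency alert) = 0.02×0.78×0.88 + 0.657×0.78×0.12 + 0.853×0.22×0.88 + 0.94855×0.22×0.12
        = 0.013728 + 0.061495 + 0.165141 + 0.025042 = 0.265406
Configurations with DDoS attack contribute 0.086537, so
  P(DDoS attack | latency alert) = 0.086537 / 0.265406 ≈ 0.3261

Now condition on the additional information:
By total probability over both values of DDoS attack:
  P(latency alert | ¬misconfigured router) = 0.02×0.88 + 0.657×0.12
        = 0.017600 + 0.078840 = 0.096440
Keeping only the DDoS attack-present terms gives 0.078840, so
  P(DDoS attack | latency alert, ¬misconfigured router) = 0.078840 / 0.096440 ≈ 0.8175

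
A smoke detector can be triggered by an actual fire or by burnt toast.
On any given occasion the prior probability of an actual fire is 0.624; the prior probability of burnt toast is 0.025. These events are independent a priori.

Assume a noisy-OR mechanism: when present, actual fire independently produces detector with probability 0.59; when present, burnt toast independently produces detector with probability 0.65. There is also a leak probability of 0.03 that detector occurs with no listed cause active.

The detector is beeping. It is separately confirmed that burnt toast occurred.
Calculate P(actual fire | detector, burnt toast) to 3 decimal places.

Under noisy-OR, P(detector | causes) = 1 − (1−0.03)·∏(1−qᵢ) over the active causes.
Enumerate both values of actual fire and weight by the priors:
  P(detector | burnt toast) = 0.6605*0.376 + 0.860805*0.624
        = 0.248348 + 0.537142 = 0.785490
The terms with actual fire present sum to 0.537142, so
  P(actual fire | detector, burnt toast) = 0.537142 / 0.785490 ≈ 0.684

P(actual fire | detector, burnt toast) ≈ 0.684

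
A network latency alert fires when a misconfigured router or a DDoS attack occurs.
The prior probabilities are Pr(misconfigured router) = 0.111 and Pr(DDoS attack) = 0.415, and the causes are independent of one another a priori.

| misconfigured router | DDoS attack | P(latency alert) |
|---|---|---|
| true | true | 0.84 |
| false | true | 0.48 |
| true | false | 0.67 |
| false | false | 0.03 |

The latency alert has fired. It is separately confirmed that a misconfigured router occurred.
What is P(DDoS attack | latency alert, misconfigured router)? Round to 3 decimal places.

P(latency alert | misconfigured router) = 0.67·0.585 + 0.84·0.415 = 0.391950 + 0.348600 = 0.740550
Restricting to configurations with DDoS attack present: 0.84·0.415 = 0.348600.
P(DDoS attack | latency alert, misconfigured router) = 0.348600 / 0.740550 ≈ 0.471

P(DDoS attack | latency alert, misconfigured router) ≈ 0.471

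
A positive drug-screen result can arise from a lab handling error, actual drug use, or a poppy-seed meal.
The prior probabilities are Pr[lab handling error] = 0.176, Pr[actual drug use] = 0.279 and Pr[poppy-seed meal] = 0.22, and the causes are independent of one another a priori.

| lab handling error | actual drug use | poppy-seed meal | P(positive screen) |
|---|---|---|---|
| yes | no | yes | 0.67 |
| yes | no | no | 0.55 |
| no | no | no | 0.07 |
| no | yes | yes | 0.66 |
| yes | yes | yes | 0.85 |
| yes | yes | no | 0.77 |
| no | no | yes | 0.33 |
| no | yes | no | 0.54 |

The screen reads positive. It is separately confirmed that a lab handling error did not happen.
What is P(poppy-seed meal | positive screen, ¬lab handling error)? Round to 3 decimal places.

P(poppy-seed meal | positive screen, ¬lab handling error) ≈ 0.372

Weight on poppy-seed meal=true, given the evidence: 0.052345 + 0.040511 = 0.092856
Denominator P(positive screen | ¬lab handling error): 0.07×0.721×0.78 + 0.33×0.721×0.22 + 0.54×0.279×0.78 + 0.66×0.279×0.22 = 0.249738
P(poppy-seed meal | positive screen, ¬lab handling error) = 0.092856/0.249738 ≈ 0.372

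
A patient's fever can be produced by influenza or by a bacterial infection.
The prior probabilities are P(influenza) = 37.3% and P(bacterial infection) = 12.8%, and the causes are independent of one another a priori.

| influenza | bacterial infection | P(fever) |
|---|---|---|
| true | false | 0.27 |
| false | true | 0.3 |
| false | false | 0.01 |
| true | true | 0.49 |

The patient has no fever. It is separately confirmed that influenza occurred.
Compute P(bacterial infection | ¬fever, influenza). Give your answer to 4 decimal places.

Enumerate both values of bacterial infection and weight by the priors:
  P(¬fever | influenza) = 0.73*0.872 + 0.51*0.128
        = 0.636560 + 0.065280 = 0.701840
Configurations with bacterial infection contribute 0.065280, so
  P(bacterial infection | ¬fever, influenza) = 0.065280 / 0.701840 ≈ 0.0930

P(bacterial infection | ¬fever, influenza) ≈ 0.0930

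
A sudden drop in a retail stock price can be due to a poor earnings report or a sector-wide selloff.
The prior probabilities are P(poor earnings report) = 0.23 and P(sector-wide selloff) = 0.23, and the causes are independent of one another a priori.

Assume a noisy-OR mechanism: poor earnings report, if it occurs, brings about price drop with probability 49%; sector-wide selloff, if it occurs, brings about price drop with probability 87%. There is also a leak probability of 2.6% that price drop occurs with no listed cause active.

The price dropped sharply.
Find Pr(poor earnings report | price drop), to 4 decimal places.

Under noisy-OR, P(price drop | causes) = 1 − (1−0.026)·∏(1−qᵢ) over the active causes.
P(price drop) = 0.026·0.77·0.77 + 0.87338·0.77·0.23 + 0.50326·0.23·0.77 + 0.935424·0.23·0.23 = 0.015415 + 0.154676 + 0.089127 + 0.049484 = 0.308702
Of this, 0.138611 comes from 0.089127 + 0.049484 (the poor earnings report=true cases).
So P(poor earnings report | price drop) = 0.138611/0.308702 ≈ 0.4490.

Pr(poor earnings report | price drop) ≈ 0.4490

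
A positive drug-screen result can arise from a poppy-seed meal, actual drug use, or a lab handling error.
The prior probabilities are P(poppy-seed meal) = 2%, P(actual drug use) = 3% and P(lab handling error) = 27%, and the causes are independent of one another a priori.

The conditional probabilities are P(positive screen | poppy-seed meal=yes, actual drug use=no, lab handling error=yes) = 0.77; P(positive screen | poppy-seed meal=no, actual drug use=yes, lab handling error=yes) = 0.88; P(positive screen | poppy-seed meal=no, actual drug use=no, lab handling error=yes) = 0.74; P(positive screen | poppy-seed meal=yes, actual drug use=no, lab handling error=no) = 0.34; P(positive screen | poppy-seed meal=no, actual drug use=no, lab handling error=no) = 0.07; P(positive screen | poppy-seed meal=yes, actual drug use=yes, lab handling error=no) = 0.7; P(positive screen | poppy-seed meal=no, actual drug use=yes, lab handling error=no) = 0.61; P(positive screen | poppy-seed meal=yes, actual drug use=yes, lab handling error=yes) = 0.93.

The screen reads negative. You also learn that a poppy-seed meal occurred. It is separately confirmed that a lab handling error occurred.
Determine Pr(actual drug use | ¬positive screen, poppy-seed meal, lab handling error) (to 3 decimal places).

Pr(actual drug use | ¬positive screen, poppy-seed meal, lab handling error) ≈ 0.009

Enumerate both values of actual drug use and weight by the priors:
  P(¬positive screen | poppy-seed meal, lab handling error) = 0.23×0.97 + 0.07×0.03
        = 0.223100 + 0.002100 = 0.225200
The terms with actual drug use present sum to 0.002100, so
  P(actual drug use | ¬positive screen, poppy-seed meal, lab handling error) = 0.002100 / 0.225200 ≈ 0.009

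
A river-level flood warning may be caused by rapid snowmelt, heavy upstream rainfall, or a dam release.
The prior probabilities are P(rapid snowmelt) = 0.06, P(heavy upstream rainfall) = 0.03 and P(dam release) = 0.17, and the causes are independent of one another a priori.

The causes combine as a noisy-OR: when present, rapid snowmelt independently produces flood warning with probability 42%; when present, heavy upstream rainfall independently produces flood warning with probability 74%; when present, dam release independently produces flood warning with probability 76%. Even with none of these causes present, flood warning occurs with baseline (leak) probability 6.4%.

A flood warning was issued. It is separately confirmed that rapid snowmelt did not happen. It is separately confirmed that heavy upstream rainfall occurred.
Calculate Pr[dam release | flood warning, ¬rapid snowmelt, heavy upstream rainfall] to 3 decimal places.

Pr[dam release | flood warning, ¬rapid snowmelt, heavy upstream rainfall] ≈ 0.203

Under noisy-OR, P(flood warning | causes) = 1 − (1−0.064)·∏(1−qᵢ) over the active causes.
For the numerator, keep only dam release=true terms: 0.941594×0.17 = 0.160071
The normalizing constant is 0.75664×0.83 + 0.941594×0.17 = 0.788082
P(dam release | flood warning, ¬rapid snowmelt, heavy upstream rainfall) = 0.160071/0.788082 ≈ 0.203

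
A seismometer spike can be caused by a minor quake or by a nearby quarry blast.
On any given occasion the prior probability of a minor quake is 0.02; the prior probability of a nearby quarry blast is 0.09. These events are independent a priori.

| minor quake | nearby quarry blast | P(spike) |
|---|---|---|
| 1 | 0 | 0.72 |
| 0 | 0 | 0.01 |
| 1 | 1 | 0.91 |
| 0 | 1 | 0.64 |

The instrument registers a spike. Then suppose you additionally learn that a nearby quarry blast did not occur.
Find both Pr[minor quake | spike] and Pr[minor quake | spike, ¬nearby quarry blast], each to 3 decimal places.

Pr[minor quake | spike] ≈ 0.184; Pr[minor quake | spike, ¬nearby quarry blast] ≈ 0.595

Sum P(spike|·) weighted by the priors over the 4 (minor quake, nearby quarry blast) configurations:
  P(spike) = 0.01*0.98*0.91 + 0.64*0.98*0.09 + 0.72*0.02*0.91 + 0.91*0.02*0.09
        = 0.008918 + 0.056448 + 0.013104 + 0.001638 = 0.080108
Configurations with minor quake contribute 0.014742, so
  P(minor quake | spike) = 0.014742 / 0.080108 ≈ 0.184

With the extra evidence:
Numerator (weight on configurations with minor quake): 0.72×0.02 = 0.014400
Denominator P(spike | ¬nearby quarry blast): 0.01×0.98 + 0.72×0.02 = 0.024200
P(minor quake | spike, ¬nearby quarry blast) = 0.014400/0.024200 ≈ 0.595
Ruling out nearby quarry blast raises the posterior on minor quake — the flip side of explaining away.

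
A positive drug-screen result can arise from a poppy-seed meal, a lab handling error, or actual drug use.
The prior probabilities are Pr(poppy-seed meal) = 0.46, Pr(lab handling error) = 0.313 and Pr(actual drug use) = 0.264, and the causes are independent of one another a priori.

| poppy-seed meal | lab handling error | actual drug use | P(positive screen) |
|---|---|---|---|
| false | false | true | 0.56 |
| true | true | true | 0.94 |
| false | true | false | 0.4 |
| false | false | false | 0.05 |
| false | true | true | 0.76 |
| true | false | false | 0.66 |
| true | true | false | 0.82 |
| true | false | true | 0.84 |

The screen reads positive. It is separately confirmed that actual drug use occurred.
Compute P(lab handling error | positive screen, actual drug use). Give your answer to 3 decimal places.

P(lab handling error | positive screen, actual drug use) ≈ 0.358

P(positive screen | actual drug use) = 0.56×0.54×0.687 + 0.76×0.54×0.313 + 0.84×0.46×0.687 + 0.94×0.46×0.313 = 0.207749 + 0.128455 + 0.265457 + 0.135341 = 0.737002
Restricting to configurations with lab handling error present: 0.128455 + 0.135341 = 0.263796.
P(lab handling error | positive screen, actual drug use) = 0.263796 / 0.737002 ≈ 0.358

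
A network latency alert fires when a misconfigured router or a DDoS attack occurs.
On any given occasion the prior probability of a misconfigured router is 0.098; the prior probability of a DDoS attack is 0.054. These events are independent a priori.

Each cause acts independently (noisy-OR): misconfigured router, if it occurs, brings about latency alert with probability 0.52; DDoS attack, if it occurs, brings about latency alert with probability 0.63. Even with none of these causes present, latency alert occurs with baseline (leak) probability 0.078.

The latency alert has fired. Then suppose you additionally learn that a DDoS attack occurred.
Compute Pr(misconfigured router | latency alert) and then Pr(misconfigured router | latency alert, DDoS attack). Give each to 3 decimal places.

Under noisy-OR, P(latency alert | causes) = 1 − (1−0.078)·∏(1−qᵢ) over the active causes.
For the numerator, keep only misconfigured router=true terms: 0.051679 + 0.004425 = 0.056104
The normalizing constant is 0.078·0.902·0.946 + 0.65886·0.902·0.054 + 0.55744·0.098·0.946 + 0.836253·0.098·0.054 = 0.154753
Posterior = 0.056104 / 0.154753 ≈ 0.363

Now also conditioning on DDoS attack=true:
Sum P(latency alert|·) weighted by the priors over both values of misconfigured router:
  P(latency alert | DDoS attack) = 0.65886*0.902 + 0.836253*0.098
        = 0.594292 + 0.081953 = 0.676245
The terms with misconfigured router present sum to 0.081953, so
  P(misconfigured router | latency alert, DDoS attack) = 0.081953 / 0.676245 ≈ 0.121
This is intercausal reasoning (explaining away): once DDoS attack accounts for the latency alert, misconfigured router becomes less likely.

Pr(misconfigured router | latency alert) ≈ 0.363; Pr(misconfigured router | latency alert, DDoS attack) ≈ 0.121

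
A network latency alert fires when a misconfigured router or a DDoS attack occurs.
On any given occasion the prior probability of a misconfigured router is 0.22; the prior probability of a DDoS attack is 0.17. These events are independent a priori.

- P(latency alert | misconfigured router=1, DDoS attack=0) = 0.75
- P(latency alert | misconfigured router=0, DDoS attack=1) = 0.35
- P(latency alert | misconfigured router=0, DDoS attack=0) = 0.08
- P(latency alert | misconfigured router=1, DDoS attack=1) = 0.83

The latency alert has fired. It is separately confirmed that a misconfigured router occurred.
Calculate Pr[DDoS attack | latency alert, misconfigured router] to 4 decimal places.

Weight on DDoS attack=true, given the evidence: 0.83×0.17 = 0.141100
The normalizing constant is 0.75×0.83 + 0.83×0.17 = 0.763600
P(DDoS attack | latency alert, misconfigured router) = 0.141100/0.763600 ≈ 0.1848

Pr[DDoS attack | latency alert, misconfigured router] ≈ 0.1848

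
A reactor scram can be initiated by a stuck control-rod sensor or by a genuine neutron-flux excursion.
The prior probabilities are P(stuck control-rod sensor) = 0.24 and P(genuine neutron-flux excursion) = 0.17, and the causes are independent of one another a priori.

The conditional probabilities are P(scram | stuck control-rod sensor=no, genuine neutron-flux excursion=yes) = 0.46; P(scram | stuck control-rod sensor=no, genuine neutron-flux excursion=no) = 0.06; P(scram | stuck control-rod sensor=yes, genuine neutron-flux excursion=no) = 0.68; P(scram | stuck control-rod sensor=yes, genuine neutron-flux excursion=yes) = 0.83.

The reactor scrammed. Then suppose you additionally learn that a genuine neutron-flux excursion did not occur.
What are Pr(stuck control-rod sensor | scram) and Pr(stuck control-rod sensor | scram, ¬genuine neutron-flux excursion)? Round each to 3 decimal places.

Enumerate the 4 (stuck control-rod sensor, genuine neutron-flux excursion) configurations and weight by the priors:
  P(scram) = 0.06·0.76·0.83 + 0.46·0.76·0.17 + 0.68·0.24·0.83 + 0.83·0.24·0.17
        = 0.037848 + 0.059432 + 0.135456 + 0.033864 = 0.266600
Keeping only the stuck control-rod sensor-present terms gives 0.169320, so
  P(stuck control-rod sensor | scram) = 0.169320 / 0.266600 ≈ 0.635

Now condition on the additional information:
By total probability over both values of stuck control-rod sensor:
  P(scram | ¬genuine neutron-flux excursion) = 0.06·0.76 + 0.68·0.24
        = 0.045600 + 0.163200 = 0.208800
The terms with stuck control-rod sensor present sum to 0.163200, so
  P(stuck control-rod sensor | scram, ¬genuine neutron-flux excursion) = 0.163200 / 0.208800 ≈ 0.782
Ruling out genuine neutron-flux excursion raises the posterior on stuck control-rod sensor — the flip side of explaining away.

Pr(stuck control-rod sensor | scram) ≈ 0.635; Pr(stuck control-rod sensor | scram, ¬genuine neutron-flux excursion) ≈ 0.782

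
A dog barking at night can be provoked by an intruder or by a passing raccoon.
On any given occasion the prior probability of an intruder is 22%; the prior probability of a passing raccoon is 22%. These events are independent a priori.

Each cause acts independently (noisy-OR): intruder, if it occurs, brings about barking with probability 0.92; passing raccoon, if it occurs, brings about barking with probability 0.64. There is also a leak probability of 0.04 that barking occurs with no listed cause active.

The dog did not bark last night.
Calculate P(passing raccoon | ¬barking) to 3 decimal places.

Under noisy-OR, P(barking | causes) = 1 − (1−0.04)·∏(1−qᵢ) over the active causes.
Numerator (weight on configurations with passing raccoon): 0.059305 + 0.001338 = 0.060643
Denominator P(¬barking): 0.96·0.78·0.78 + 0.3456·0.78·0.22 + 0.0768·0.22·0.78 + 0.027648·0.22·0.22 = 0.657886
P(passing raccoon | ¬barking) = 0.060643/0.657886 ≈ 0.092

P(passing raccoon | ¬barking) ≈ 0.092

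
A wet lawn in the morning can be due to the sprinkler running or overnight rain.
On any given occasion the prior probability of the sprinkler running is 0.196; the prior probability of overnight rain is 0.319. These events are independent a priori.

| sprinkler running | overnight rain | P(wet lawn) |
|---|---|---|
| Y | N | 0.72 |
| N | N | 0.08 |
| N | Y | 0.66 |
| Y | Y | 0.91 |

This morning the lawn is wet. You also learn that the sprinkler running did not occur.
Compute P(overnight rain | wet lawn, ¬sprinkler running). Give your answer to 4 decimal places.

P(wet lawn | ¬sprinkler running) = 0.08·0.681 + 0.66·0.319 = 0.054480 + 0.210540 = 0.265020
Of this, 0.210540 comes from 0.66·0.319 (the overnight rain=true cases).
Hence the posterior is 0.210540/0.265020 ≈ 0.7944.

P(overnight rain | wet lawn, ¬sprinkler running) ≈ 0.7944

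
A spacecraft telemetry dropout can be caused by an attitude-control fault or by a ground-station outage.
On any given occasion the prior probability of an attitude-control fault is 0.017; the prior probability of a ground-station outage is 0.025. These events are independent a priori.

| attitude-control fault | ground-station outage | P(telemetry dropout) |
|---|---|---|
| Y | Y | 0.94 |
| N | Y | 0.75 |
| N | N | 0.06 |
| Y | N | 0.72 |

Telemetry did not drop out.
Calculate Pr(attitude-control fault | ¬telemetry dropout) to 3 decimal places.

By total probability over the 4 (attitude-control fault, ground-station outage) configurations:
  P(¬telemetry dropout) = 0.94×0.983×0.975 + 0.25×0.983×0.025 + 0.28×0.017×0.975 + 0.06×0.017×0.025
        = 0.900919 + 0.006144 + 0.004641 + 0.000026 = 0.911730
Configurations with attitude-control fault contribute 0.004667, so
  P(attitude-control fault | ¬telemetry dropout) = 0.004667 / 0.911730 ≈ 0.005

Pr(attitude-control fault | ¬telemetry dropout) ≈ 0.005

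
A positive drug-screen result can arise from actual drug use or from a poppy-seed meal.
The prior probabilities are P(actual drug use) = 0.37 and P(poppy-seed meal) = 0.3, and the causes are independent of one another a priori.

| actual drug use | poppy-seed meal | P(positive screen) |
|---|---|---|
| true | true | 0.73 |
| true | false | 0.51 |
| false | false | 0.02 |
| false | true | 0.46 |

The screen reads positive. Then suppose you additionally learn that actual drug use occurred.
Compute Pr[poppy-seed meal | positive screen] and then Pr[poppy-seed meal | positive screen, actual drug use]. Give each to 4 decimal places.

P(positive screen) = 0.02*0.63*0.7 + 0.46*0.63*0.3 + 0.51*0.37*0.7 + 0.73*0.37*0.3 = 0.008820 + 0.086940 + 0.132090 + 0.081030 = 0.308880
Of this, 0.167970 comes from 0.086940 + 0.081030 (the poppy-seed meal=true cases).
P(poppy-seed meal | positive screen) = 0.167970 / 0.308880 ≈ 0.5438

With the extra evidence:
Weight on poppy-seed meal=true, given the evidence: 0.73*0.3 = 0.219000
Denominator P(positive screen | actual drug use): 0.51*0.7 + 0.73*0.3 = 0.576000
Posterior = 0.219000 / 0.576000 ≈ 0.3802
The drop from 0.5438 to 0.3802 is the explaining-away (discounting) effect.

Pr[poppy-seed meal | positive screen] ≈ 0.5438; Pr[poppy-seed meal | positive screen, actual drug use] ≈ 0.3802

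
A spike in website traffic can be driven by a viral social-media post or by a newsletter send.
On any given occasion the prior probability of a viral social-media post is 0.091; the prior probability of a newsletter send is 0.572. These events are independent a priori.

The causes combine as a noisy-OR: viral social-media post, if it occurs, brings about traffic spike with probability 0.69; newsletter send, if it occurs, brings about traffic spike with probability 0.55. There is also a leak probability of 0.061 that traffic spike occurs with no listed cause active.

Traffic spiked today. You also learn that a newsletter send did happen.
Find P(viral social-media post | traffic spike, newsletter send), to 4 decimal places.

P(viral social-media post | traffic spike, newsletter send) ≈ 0.1309

Under noisy-OR, P(traffic spike | causes) = 1 − (1−0.061)·∏(1−qᵢ) over the active causes.
By total probability over both values of viral social-media post:
  P(traffic spike | newsletter send) = 0.57745×0.909 + 0.869009×0.091
        = 0.524902 + 0.079080 = 0.603982
Keeping only the viral social-media post-present terms gives 0.079080, so
  P(viral social-media post | traffic spike, newsletter send) = 0.079080 / 0.603982 ≈ 0.1309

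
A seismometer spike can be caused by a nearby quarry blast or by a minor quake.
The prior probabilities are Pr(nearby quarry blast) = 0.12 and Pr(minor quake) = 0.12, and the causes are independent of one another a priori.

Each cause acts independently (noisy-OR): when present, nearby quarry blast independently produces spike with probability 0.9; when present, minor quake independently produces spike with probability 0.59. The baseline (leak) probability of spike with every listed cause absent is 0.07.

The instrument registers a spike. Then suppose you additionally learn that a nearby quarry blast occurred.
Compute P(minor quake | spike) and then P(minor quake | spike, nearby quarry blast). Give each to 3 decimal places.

P(minor quake | spike) ≈ 0.346; P(minor quake | spike, nearby quarry blast) ≈ 0.126

Under noisy-OR, P(spike | causes) = 1 − (1−0.07)·∏(1−qᵢ) over the active causes.
Enumerate the 4 (nearby quarry blast, minor quake) configurations and weight by the priors:
  P(spike) = 0.07·0.88·0.88 + 0.6187·0.88·0.12 + 0.907·0.12·0.88 + 0.96187·0.12·0.12
        = 0.054208 + 0.065335 + 0.095779 + 0.013851 = 0.229173
Configurations with minor quake contribute 0.079186, so
  P(minor quake | spike) = 0.079186 / 0.229173 ≈ 0.346

With the extra evidence:
P(spike | nearby quarry blast) = 0.907×0.88 + 0.96187×0.12 = 0.798160 + 0.115424 = 0.913584
Restricting to configurations with minor quake present: 0.96187×0.12 = 0.115424.
Hence the posterior is 0.115424/0.913584 ≈ 0.126.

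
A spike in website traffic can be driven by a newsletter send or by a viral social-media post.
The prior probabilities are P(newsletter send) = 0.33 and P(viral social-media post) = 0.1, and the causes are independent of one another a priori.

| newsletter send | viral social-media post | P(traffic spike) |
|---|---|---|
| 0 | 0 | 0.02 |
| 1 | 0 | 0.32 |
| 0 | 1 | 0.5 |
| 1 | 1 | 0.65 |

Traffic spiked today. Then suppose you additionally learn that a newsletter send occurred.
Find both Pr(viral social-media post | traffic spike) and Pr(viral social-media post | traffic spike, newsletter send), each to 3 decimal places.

Pr(viral social-media post | traffic spike) ≈ 0.339; Pr(viral social-media post | traffic spike, newsletter send) ≈ 0.184

By total probability over the 4 (newsletter send, viral social-media post) configurations:
  P(traffic spike) = 0.02·0.67·0.9 + 0.5·0.67·0.1 + 0.32·0.33·0.9 + 0.65·0.33·0.1
        = 0.012060 + 0.033500 + 0.095040 + 0.021450 = 0.162050
The terms with viral social-media post present sum to 0.054950, so
  P(viral social-media post | traffic spike) = 0.054950 / 0.162050 ≈ 0.339

Now also conditioning on newsletter send=true:
P(traffic spike | newsletter send) = 0.32×0.9 + 0.65×0.1 = 0.288000 + 0.065000 = 0.353000
The viral social-media post-present share is 0.65×0.1 = 0.065000.
P(viral social-media post | traffic spike, newsletter send) = 0.065000 / 0.353000 ≈ 0.184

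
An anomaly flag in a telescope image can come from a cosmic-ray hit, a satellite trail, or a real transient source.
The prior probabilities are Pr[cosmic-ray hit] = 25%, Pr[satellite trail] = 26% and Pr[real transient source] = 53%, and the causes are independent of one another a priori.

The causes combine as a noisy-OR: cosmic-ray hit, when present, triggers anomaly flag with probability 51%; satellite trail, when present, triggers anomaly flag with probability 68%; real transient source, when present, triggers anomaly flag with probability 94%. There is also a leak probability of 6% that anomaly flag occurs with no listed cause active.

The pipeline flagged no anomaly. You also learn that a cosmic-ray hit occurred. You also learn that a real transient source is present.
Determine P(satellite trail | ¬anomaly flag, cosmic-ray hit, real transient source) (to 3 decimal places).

Under noisy-OR, P(anomaly flag | causes) = 1 − (1−0.06)·∏(1−qᵢ) over the active causes.
P(¬anomaly flag | cosmic-ray hit, real transient source) = 0.027636×0.74 + 0.008844×0.26 = 0.020451 + 0.002299 = 0.022750
Restricting to configurations with satellite trail present: 0.008844×0.26 = 0.002299.
P(satellite trail | ¬anomaly flag, cosmic-ray hit, real transient source) = 0.002299 / 0.022750 ≈ 0.101

P(satellite trail | ¬anomaly flag, cosmic-ray hit, real transient source) ≈ 0.101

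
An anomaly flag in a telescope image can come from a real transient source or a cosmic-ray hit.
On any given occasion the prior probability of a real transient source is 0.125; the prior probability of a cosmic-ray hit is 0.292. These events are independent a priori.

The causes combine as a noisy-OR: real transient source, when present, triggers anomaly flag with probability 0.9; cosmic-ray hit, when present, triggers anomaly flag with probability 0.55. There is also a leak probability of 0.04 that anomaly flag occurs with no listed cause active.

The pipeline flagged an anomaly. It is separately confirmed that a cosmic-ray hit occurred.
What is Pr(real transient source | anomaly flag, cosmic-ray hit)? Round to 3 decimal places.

Under noisy-OR, P(anomaly flag | causes) = 1 − (1−0.04)·∏(1−qᵢ) over the active causes.
Sum P(anomaly flag|·) weighted by the priors over both values of real transient source:
  P(anomaly flag | cosmic-ray hit) = 0.568×0.875 + 0.9568×0.125
        = 0.497000 + 0.119600 = 0.616600
Keeping only the real transient source-present terms gives 0.119600, so
  P(real transient source | anomaly flag, cosmic-ray hit) = 0.119600 / 0.616600 ≈ 0.194

Pr(real transient source | anomaly flag, cosmic-ray hit) ≈ 0.194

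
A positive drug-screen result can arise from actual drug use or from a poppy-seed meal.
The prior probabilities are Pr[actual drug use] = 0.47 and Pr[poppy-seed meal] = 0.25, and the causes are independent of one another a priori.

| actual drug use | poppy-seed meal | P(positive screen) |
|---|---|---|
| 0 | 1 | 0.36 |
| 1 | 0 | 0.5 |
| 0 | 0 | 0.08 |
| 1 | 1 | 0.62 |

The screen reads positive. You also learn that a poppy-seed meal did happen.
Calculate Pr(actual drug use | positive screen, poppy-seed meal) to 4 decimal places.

P(positive screen | poppy-seed meal) = 0.36*0.53 + 0.62*0.47 = 0.190800 + 0.291400 = 0.482200
Restricting to configurations with actual drug use present: 0.62*0.47 = 0.291400.
So P(actual drug use | positive screen, poppy-seed meal) = 0.291400/0.482200 ≈ 0.6043.

Pr(actual drug use | positive screen, poppy-seed meal) ≈ 0.6043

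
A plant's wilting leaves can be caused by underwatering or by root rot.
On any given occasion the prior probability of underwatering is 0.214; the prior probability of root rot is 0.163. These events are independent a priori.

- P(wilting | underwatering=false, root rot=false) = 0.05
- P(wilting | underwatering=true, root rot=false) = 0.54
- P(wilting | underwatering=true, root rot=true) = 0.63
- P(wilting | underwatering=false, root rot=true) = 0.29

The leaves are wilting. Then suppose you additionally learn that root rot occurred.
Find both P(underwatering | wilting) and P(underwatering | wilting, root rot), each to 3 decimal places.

For the numerator, keep only underwatering=true terms: 0.096724 + 0.021976 = 0.118700
Denominator P(wilting): 0.05×0.786×0.837 + 0.29×0.786×0.163 + 0.54×0.214×0.837 + 0.63×0.214×0.163 = 0.188748
Posterior = 0.118700 / 0.188748 ≈ 0.629

Now also conditioning on root rot=true:
P(wilting | root rot) = 0.29*0.786 + 0.63*0.214 = 0.227940 + 0.134820 = 0.362760
Restricting to configurations with underwatering present: 0.63*0.214 = 0.134820.
P(underwatering | wilting, root rot) = 0.134820 / 0.362760 ≈ 0.372
This is intercausal reasoning (explaining away): once root rot accounts for the wilting, underwatering becomes less likely.

P(underwatering | wilting) ≈ 0.629; P(underwatering | wilting, root rot) ≈ 0.372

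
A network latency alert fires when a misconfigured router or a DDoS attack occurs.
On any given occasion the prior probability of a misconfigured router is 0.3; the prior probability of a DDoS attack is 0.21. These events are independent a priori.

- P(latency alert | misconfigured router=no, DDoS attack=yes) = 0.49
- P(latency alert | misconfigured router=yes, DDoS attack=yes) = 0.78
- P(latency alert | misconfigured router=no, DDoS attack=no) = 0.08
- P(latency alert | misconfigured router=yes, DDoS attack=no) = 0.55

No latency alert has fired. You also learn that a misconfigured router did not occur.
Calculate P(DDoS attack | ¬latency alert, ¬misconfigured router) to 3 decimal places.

P(DDoS attack | ¬latency alert, ¬misconfigured router) ≈ 0.128

P(¬latency alert | ¬misconfigured router) = 0.92·0.79 + 0.51·0.21 = 0.726800 + 0.107100 = 0.833900
Restricting to configurations with DDoS attack present: 0.51·0.21 = 0.107100.
Hence the posterior is 0.107100/0.833900 ≈ 0.128.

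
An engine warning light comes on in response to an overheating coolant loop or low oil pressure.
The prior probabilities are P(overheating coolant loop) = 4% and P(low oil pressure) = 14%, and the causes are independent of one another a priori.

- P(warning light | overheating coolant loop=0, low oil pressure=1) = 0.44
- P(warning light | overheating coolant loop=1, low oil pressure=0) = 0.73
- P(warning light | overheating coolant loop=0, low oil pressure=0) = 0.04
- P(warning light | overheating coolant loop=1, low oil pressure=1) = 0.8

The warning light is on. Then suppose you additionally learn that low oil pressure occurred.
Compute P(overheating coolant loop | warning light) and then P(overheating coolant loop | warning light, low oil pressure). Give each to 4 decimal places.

Numerator (weight on configurations with overheating coolant loop): 0.025112 + 0.004480 = 0.029592
Normalizer over all consistent configurations: 0.04×0.96×0.86 + 0.44×0.96×0.14 + 0.73×0.04×0.86 + 0.8×0.04×0.14 = 0.121752
P(overheating coolant loop | warning light) = 0.029592/0.121752 ≈ 0.2431

With the extra evidence:
Sum P(warning light|·) weighted by the priors over both values of overheating coolant loop:
  P(warning light | low oil pressure) = 0.44·0.96 + 0.8·0.04
        = 0.422400 + 0.032000 = 0.454400
Configurations with overheating coolant loop contribute 0.032000, so
  P(overheating coolant loop | warning light, low oil pressure) = 0.032000 / 0.454400 ≈ 0.0704

P(overheating coolant loop | warning light) ≈ 0.2431; P(overheating coolant loop | warning light, low oil pressure) ≈ 0.0704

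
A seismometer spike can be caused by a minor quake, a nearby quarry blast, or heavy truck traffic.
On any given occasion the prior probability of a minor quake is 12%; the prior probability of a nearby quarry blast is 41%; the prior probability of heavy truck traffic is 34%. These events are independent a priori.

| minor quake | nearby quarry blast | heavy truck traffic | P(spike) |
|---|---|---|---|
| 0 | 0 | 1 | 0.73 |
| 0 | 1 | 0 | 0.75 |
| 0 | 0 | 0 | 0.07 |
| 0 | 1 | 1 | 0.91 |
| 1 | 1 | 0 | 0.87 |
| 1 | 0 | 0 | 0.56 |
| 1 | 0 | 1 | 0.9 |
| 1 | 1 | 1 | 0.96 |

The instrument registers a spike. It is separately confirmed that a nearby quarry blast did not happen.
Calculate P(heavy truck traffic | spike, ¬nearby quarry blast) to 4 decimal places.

P(heavy truck traffic | spike, ¬nearby quarry blast) ≈ 0.7501

P(spike | ¬nearby quarry blast) = 0.07×0.88×0.66 + 0.73×0.88×0.34 + 0.56×0.12×0.66 + 0.9×0.12×0.34 = 0.040656 + 0.218416 + 0.044352 + 0.036720 = 0.340144
The heavy truck traffic-present share is 0.218416 + 0.036720 = 0.255136.
P(heavy truck traffic | spike, ¬nearby quarry blast) = 0.255136 / 0.340144 ≈ 0.7501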